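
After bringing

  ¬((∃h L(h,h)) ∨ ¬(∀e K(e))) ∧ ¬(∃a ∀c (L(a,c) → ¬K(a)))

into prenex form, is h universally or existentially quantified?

universal

Rewrite implications/biconditionals: A → B as ¬A ∨ B.
  ¬((∃h L(h,h)) ∨ ¬(∀e K(e))) ∧ ¬(∃a ∀c (¬L(a,c) ∨ ¬K(a)))
Push ¬ through the quantifiers and connectives to reach negation normal form:
  (∀h ¬L(h,h)) ∧ (∀e K(e)) ∧ (∀a ∃c (L(a,c) ∧ K(a)))
All bound variables are already distinct, so no renaming is needed.
Extract every quantifier outward, since the variables are now distinct and don't occur free across branches:
  ∀h ∀e ∀a ∃c (¬L(h,h) ∧ K(e) ∧ L(a,c) ∧ K(a))
The quantifier ∃h sits under an odd number of negations (counting the antecedent side of each →), so it flips to ∀h.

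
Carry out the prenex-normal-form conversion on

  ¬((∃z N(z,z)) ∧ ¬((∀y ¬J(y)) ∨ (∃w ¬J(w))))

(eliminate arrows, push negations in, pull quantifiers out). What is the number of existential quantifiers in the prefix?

Move each ¬ inward, flipping quantifiers it crosses:
  (∀z ¬N(z,z)) ∨ (∀y ¬J(y)) ∨ (∃w ¬J(w))
All bound variables are already distinct, so no renaming is needed.
Finally move all quantifiers to the prefix:
  ∀z ∀y ∃w (¬N(z,z) ∨ ¬J(y) ∨ ¬J(w))
The prefix is ∀z ∀y ∃w: 2 universal, 1 existential.

1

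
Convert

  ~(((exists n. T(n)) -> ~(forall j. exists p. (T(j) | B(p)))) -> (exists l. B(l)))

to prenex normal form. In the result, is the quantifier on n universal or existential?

First replace A → B with ¬A ∨ B.
  ~(~(~(exists n. T(n)) | ~(forall j. exists p. (T(j) | B(p)))) | (exists l. B(l)))
Move each ¬ inward, flipping quantifiers it crosses:
  ((forall n. ~T(n)) | (exists j. forall p. (~T(j) & ~B(p)))) & (forall l. ~B(l))
Finally move all quantifiers to the prefix:
  forall n. exists j. forall p. forall l. ((~T(n) | ~T(j) & ~B(p)) & ~B(l))
The quantifier exists n sits under an odd number of negations (counting the antecedent side of each →), so it flips to forall n.

universal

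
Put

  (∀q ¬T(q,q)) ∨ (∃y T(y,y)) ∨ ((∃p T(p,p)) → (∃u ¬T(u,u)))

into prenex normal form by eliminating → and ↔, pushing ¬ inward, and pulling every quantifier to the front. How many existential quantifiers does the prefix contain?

2

First replace A → B with ¬A ∨ B.
  (∀q ¬T(q,q)) ∨ (∃y T(y,y)) ∨ ¬(∃p T(p,p)) ∨ (∃u ¬T(u,u))
Drive negations inward (¬∀x A ≡ ∃x ¬A, ¬∃x A ≡ ∀x ¬A, De Morgan for ∧/∨):
  (∀q ¬T(q,q)) ∨ (∃y T(y,y)) ∨ (∀p ¬T(p,p)) ∨ (∃u ¬T(u,u))
All bound variables are already distinct, so no renaming is needed.
Pull the quantifiers to the front (each side's bound variable is not free in the other side):
  ∀q ∃y ∀p ∃u (¬T(q,q) ∨ T(y,y) ∨ ¬T(p,p) ∨ ¬T(u,u))
The prefix is ∀q ∃y ∀p ∃u: 2 universal, 2 existential.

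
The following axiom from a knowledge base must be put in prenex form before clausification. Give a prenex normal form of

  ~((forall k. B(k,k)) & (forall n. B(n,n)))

Move each ¬ inward, flipping quantifiers it crosses:
  (exists k. ~B(k,k)) | (exists n. ~B(n,n))
All bound variables are already distinct, so no renaming is needed.
Pull the quantifiers to the front (each side's bound variable is not free in the other side):
  exists k. exists n. (~B(k,k) | ~B(n,n))

exists k. exists n. (~B(k,k) | ~B(n,n))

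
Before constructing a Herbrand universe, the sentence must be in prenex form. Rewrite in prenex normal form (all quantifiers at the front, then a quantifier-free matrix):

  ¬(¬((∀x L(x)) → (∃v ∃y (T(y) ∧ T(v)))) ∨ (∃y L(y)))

∃x ∃v ∃y ∀w1 ((¬L(x) ∨ T(y) ∧ T(v)) ∧ ¬L(w1))

Eliminate → and ↔ using ¬ and ∨.
  ¬(¬(¬(∀x L(x)) ∨ (∃v ∃y (T(y) ∧ T(v)))) ∨ (∃y L(y)))
Push ¬ through the quantifiers and connectives to reach negation normal form:
  ((∃x ¬L(x)) ∨ (∃v ∃y (T(y) ∧ T(v)))) ∧ (∀y ¬L(y))
Rename bound variables to avoid capture: y↦w1.
  ((∃x ¬L(x)) ∨ (∃v ∃y (T(y) ∧ T(v)))) ∧ (∀w1 ¬L(w1))
Pull the quantifiers to the front (each side's bound variable is not free in the other side):
  ∃x ∃v ∃y ∀w1 ((¬L(x) ∨ T(y) ∧ T(v)) ∧ ¬L(w1))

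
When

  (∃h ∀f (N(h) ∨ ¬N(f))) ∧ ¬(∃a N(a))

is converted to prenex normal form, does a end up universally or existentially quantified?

Drive negations inward (¬∀x A ≡ ∃x ¬A, ¬∃x A ≡ ∀x ¬A, De Morgan for ∧/∨):
  (∃h ∀f (N(h) ∨ ¬N(f))) ∧ (∀a ¬N(a))
Extract every quantifier outward, since the variables are now distinct and don't occur free across branches:
  ∃h ∀f ∀a ((N(h) ∨ ¬N(f)) ∧ ¬N(a))
The quantifier ∃a sits under an odd number of negations, so it flips to ∀a.

universal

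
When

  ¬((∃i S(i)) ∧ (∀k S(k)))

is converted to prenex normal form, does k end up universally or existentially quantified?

Push ¬ through the quantifiers and connectives to reach negation normal form:
  (∀i ¬S(i)) ∨ (∃k ¬S(k))
Pull the quantifiers to the front (each side's bound variable is not free in the other side):
  ∀i ∃k (¬S(i) ∨ ¬S(k))
The quantifier ∀k sits under an odd number of negations, so it flips to ∃k.

existential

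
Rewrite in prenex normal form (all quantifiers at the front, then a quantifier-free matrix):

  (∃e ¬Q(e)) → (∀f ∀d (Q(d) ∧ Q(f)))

Rewrite implications/biconditionals: A → B as ¬A ∨ B.
  ¬(∃e ¬Q(e)) ∨ (∀f ∀d (Q(d) ∧ Q(f)))
Push ¬ through the quantifiers and connectives to reach negation normal form:
  (∀e Q(e)) ∨ (∀f ∀d (Q(d) ∧ Q(f)))
Finally move all quantifiers to the prefix:
  ∀e ∀f ∀d (Q(e) ∨ Q(d) ∧ Q(f))

∀e ∀f ∀d (Q(e) ∨ Q(d) ∧ Q(f))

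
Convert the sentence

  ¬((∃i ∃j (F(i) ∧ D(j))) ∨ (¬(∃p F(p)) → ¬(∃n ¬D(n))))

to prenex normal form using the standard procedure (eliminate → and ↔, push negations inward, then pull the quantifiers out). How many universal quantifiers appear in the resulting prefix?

Rewrite implications/biconditionals: A → B as ¬A ∨ B.
  ¬((∃i ∃j (F(i) ∧ D(j))) ∨ ¬¬(∃p F(p)) ∨ ¬(∃n ¬D(n)))
Drive negations inward (¬∀x A ≡ ∃x ¬A, ¬∃x A ≡ ∀x ¬A, De Morgan for ∧/∨):
  (∀i ∀j (¬F(i) ∨ ¬D(j))) ∧ (∀p ¬F(p)) ∧ (∃n ¬D(n))
All bound variables are already distinct, so no renaming is needed.
Extract every quantifier outward, since the variables are now distinct and don't occur free across branches:
  ∀i ∀j ∀p ∃n ((¬F(i) ∨ ¬D(j)) ∧ ¬F(p) ∧ ¬D(n))
The prefix is ∀i ∀j ∀p ∃n: 3 universal, 1 existential.

3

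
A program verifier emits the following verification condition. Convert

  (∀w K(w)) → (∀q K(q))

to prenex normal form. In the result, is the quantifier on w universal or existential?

Eliminate → and ↔ using ¬ and ∨.
  ¬(∀w K(w)) ∨ (∀q K(q))
Drive negations inward (¬∀x A ≡ ∃x ¬A, ¬∃x A ≡ ∀x ¬A, De Morgan for ∧/∨):
  (∃w ¬K(w)) ∨ (∀q K(q))
All bound variables are already distinct, so no renaming is needed.
Extract every quantifier outward, since the variables are now distinct and don't occur free across branches:
  ∃w ∀q (¬K(w) ∨ K(q))
The quantifier ∀w sits under an odd number of negations (counting the antecedent side of each →), so it flips to ∃w.

existential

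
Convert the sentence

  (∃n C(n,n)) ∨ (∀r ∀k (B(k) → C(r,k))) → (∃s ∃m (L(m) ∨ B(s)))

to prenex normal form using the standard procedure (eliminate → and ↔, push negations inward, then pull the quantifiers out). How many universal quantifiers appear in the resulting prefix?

Eliminate → and ↔ using ¬ and ∨.
  ¬((∃n C(n,n)) ∨ (∀r ∀k (¬B(k) ∨ C(r,k)))) ∨ (∃s ∃m (L(m) ∨ B(s)))
Drive negations inward (¬∀x A ≡ ∃x ¬A, ¬∃x A ≡ ∀x ¬A, De Morgan for ∧/∨):
  (∀n ¬C(n,n)) ∧ (∃r ∃k (B(k) ∧ ¬C(r,k))) ∨ (∃s ∃m (L(m) ∨ B(s)))
All bound variables are already distinct, so no renaming is needed.
Extract every quantifier outward, since the variables are now distinct and don't occur free across branches:
  ∀n ∃r ∃k ∃s ∃m (¬C(n,n) ∧ B(k) ∧ ¬C(r,k) ∨ L(m) ∨ B(s))
The prefix is ∀n ∃r ∃k ∃s ∃m: 1 universal, 4 existential.

1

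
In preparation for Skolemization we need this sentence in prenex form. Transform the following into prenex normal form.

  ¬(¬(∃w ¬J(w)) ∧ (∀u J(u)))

Move each ¬ inward, flipping quantifiers it crosses:
  (∃w ¬J(w)) ∨ (∃u ¬J(u))
All bound variables are already distinct, so no renaming is needed.
Finally move all quantifiers to the prefix:
  ∃w ∃u (¬J(w) ∨ ¬J(u))

∃w ∃u (¬J(w) ∨ ¬J(u))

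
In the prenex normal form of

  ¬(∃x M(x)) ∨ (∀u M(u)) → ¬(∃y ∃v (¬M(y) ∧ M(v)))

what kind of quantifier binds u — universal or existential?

Rewrite implications/biconditionals: A → B as ¬A ∨ B.
  ¬(¬(∃x M(x)) ∨ (∀u M(u))) ∨ ¬(∃y ∃v (¬M(y) ∧ M(v)))
Move each ¬ inward, flipping quantifiers it crosses:
  (∃x M(x)) ∧ (∃u ¬M(u)) ∨ (∀y ∀v (M(y) ∨ ¬M(v)))
Finally move all quantifiers to the prefix:
  ∃x ∃u ∀y ∀v (M(x) ∧ ¬M(u) ∨ M(y) ∨ ¬M(v))
The quantifier ∀u sits under an odd number of negations (counting the antecedent side of each →), so it flips to ∃u.

existential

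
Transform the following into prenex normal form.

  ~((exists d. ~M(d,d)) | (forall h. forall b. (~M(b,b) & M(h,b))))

forall d. exists h. exists b. (M(d,d) & (M(b,b) | ~M(h,b)))

Move each ¬ inward, flipping quantifiers it crosses:
  (forall d. M(d,d)) & (exists h. exists b. (M(b,b) | ~M(h,b)))
Pull the quantifiers to the front (each side's bound variable is not free in the other side):
  forall d. exists h. exists b. (M(d,d) & (M(b,b) | ~M(h,b)))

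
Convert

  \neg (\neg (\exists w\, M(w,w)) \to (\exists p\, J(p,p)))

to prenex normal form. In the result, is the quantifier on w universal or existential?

Eliminate → and ↔ using ¬ and ∨.
  \neg (\neg \neg (\exists w\, M(w,w)) \lor (\exists p\, J(p,p)))
Push ¬ through the quantifiers and connectives to reach negation normal form:
  (\forall w\, \neg M(w,w)) \land (\forall p\, \neg J(p,p))
Finally move all quantifiers to the prefix:
  \forall w\, \forall p\, (\neg M(w,w) \land \neg J(p,p))
The quantifier \exists w sits under an odd number of negations (counting the antecedent side of each →), so it flips to \forall w.

universal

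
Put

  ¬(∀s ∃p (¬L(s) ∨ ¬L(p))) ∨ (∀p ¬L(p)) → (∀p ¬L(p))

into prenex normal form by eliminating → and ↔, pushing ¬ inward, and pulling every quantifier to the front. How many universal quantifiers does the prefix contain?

2

First replace A → B with ¬A ∨ B.
  ¬(¬(∀s ∃p (¬L(s) ∨ ¬L(p))) ∨ (∀p ¬L(p))) ∨ (∀p ¬L(p))
Drive negations inward (¬∀x A ≡ ∃x ¬A, ¬∃x A ≡ ∀x ¬A, De Morgan for ∧/∨):
  (∀s ∃p (¬L(s) ∨ ¬L(p))) ∧ (∃p L(p)) ∨ (∀p ¬L(p))
Standardize variables apart so no two quantifiers bind the same name: p↦y, p↦r.
  (∀s ∃p (¬L(s) ∨ ¬L(p))) ∧ (∃y L(y)) ∨ (∀r ¬L(r))
Finally move all quantifiers to the prefix:
  ∀s ∃p ∃y ∀r ((¬L(s) ∨ ¬L(p)) ∧ L(y) ∨ ¬L(r))
The prefix is ∀s ∃p ∃y ∀r: 2 universal, 2 existential.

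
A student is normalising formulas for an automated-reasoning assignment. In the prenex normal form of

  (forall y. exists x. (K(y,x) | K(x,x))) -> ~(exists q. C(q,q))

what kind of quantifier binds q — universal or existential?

First replace A → B with ¬A ∨ B.
  ~(forall y. exists x. (K(y,x) | K(x,x))) | ~(exists q. C(q,q))
Move each ¬ inward, flipping quantifiers it crosses:
  (exists y. forall x. (~K(y,x) & ~K(x,x))) | (forall q. ~C(q,q))
Pull the quantifiers to the front (each side's bound variable is not free in the other side):
  exists y. forall x. forall q. (~K(y,x) & ~K(x,x) | ~C(q,q))
The quantifier exists q sits under an odd number of negations (counting the antecedent side of each →), so it flips to forall q.

universal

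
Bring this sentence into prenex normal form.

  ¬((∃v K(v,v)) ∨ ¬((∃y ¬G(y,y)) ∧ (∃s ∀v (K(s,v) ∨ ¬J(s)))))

∀v ∃y ∃s ∀q (¬K(v,v) ∧ ¬G(y,y) ∧ (K(s,q) ∨ ¬J(s)))

Drive negations inward (¬∀x A ≡ ∃x ¬A, ¬∃x A ≡ ∀x ¬A, De Morgan for ∧/∨):
  (∀v ¬K(v,v)) ∧ (∃y ¬G(y,y)) ∧ (∃s ∀v (K(s,v) ∨ ¬J(s)))
Give each quantifier a distinct variable: v↦q.
  (∀v ¬K(v,v)) ∧ (∃y ¬G(y,y)) ∧ (∃s ∀q (K(s,q) ∨ ¬J(s)))
Finally move all quantifiers to the prefix:
  ∀v ∃y ∃s ∀q (¬K(v,v) ∧ ¬G(y,y) ∧ (K(s,q) ∨ ¬J(s)))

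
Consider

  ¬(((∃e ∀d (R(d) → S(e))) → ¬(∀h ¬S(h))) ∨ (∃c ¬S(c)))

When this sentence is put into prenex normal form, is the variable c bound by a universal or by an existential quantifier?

universal

Rewrite implications/biconditionals: A → B as ¬A ∨ B.
  ¬(¬(∃e ∀d (¬R(d) ∨ S(e))) ∨ ¬(∀h ¬S(h)) ∨ (∃c ¬S(c)))
Move each ¬ inward, flipping quantifiers it crosses:
  (∃e ∀d (¬R(d) ∨ S(e))) ∧ (∀h ¬S(h)) ∧ (∀c S(c))
Finally move all quantifiers to the prefix:
  ∃e ∀d ∀h ∀c ((¬R(d) ∨ S(e)) ∧ ¬S(h) ∧ S(c))
The quantifier ∃c sits under an odd number of negations (counting the antecedent side of each →), so it flips to ∀c.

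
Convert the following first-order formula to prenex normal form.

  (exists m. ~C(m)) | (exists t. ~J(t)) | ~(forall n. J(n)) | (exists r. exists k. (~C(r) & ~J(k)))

Drive negations inward (¬∀x A ≡ ∃x ¬A, ¬∃x A ≡ ∀x ¬A, De Morgan for ∧/∨):
  (exists m. ~C(m)) | (exists t. ~J(t)) | (exists n. ~J(n)) | (exists r. exists k. (~C(r) & ~J(k)))
All bound variables are already distinct, so no renaming is needed.
Pull the quantifiers to the front (each side's bound variable is not free in the other side):
  exists m. exists t. exists n. exists r. exists k. (~C(m) | ~J(t) | ~J(n) | ~C(r) & ~J(k))

exists m. exists t. exists n. exists r. exists k. (~C(m) | ~J(t) | ~J(n) | ~C(r) & ~J(k))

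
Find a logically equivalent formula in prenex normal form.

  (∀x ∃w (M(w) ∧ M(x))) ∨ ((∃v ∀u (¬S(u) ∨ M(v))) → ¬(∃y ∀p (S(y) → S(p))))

Eliminate → and ↔ using ¬ and ∨.
  (∀x ∃w (M(w) ∧ M(x))) ∨ ¬(∃v ∀u (¬S(u) ∨ M(v))) ∨ ¬(∃y ∀p (¬S(y) ∨ S(p)))
Drive negations inward (¬∀x A ≡ ∃x ¬A, ¬∃x A ≡ ∀x ¬A, De Morgan for ∧/∨):
  (∀x ∃w (M(w) ∧ M(x))) ∨ (∀v ∃u (S(u) ∧ ¬M(v))) ∨ (∀y ∃p (S(y) ∧ ¬S(p)))
Extract every quantifier outward, since the variables are now distinct and don't occur free across branches:
  ∀x ∃w ∀v ∃u ∀y ∃p (M(w) ∧ M(x) ∨ S(u) ∧ ¬M(v) ∨ S(y) ∧ ¬S(p))

∀x ∃w ∀v ∃u ∀y ∃p (M(w) ∧ M(x) ∨ S(u) ∧ ¬M(v) ∨ S(y) ∧ ¬S(p))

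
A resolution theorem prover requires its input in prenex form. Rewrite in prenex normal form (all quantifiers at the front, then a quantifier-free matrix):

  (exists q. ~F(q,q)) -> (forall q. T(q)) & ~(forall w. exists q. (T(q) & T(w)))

forall q. forall s. exists w. forall z. (F(q,q) | T(s) & (~T(z) | ~T(w)))

Eliminate → and ↔ using ¬ and ∨.
  ~(exists q. ~F(q,q)) | (forall q. T(q)) & ~(forall w. exists q. (T(q) & T(w)))
Move each ¬ inward, flipping quantifiers it crosses:
  (forall q. F(q,q)) | (forall q. T(q)) & (exists w. forall q. (~T(q) | ~T(w)))
Give each quantifier a distinct variable: q↦s, q↦z.
  (forall q. F(q,q)) | (forall s. T(s)) & (exists w. forall z. (~T(z) | ~T(w)))
Pull the quantifiers to the front (each side's bound variable is not free in the other side):
  forall q. forall s. exists w. forall z. (F(q,q) | T(s) & (~T(z) | ~T(w)))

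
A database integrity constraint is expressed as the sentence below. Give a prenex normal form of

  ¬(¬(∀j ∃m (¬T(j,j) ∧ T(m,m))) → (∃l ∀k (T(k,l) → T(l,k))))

Rewrite implications/biconditionals: A → B as ¬A ∨ B.
  ¬(¬¬(∀j ∃m (¬T(j,j) ∧ T(m,m))) ∨ (∃l ∀k (¬T(k,l) ∨ T(l,k))))
Move each ¬ inward, flipping quantifiers it crosses:
  (∃j ∀m (T(j,j) ∨ ¬T(m,m))) ∧ (∀l ∃k (T(k,l) ∧ ¬T(l,k)))
All bound variables are already distinct, so no renaming is needed.
Pull the quantifiers to the front (each side's bound variable is not free in the other side):
  ∃j ∀m ∀l ∃k ((T(j,j) ∨ ¬T(m,m)) ∧ T(k,l) ∧ ¬T(l,k))

∃j ∀m ∀l ∃k ((T(j,j) ∨ ¬T(m,m)) ∧ T(k,l) ∧ ¬T(l,k))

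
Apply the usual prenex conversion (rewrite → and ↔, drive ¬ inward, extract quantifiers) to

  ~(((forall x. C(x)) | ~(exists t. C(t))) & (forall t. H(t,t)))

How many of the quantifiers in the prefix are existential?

3

Drive negations inward (¬∀x A ≡ ∃x ¬A, ¬∃x A ≡ ∀x ¬A, De Morgan for ∧/∨):
  (exists x. ~C(x)) & (exists t. C(t)) | (exists t. ~H(t,t))
Give each quantifier a distinct variable: t↦c.
  (exists x. ~C(x)) & (exists t. C(t)) | (exists c. ~H(c,c))
Extract every quantifier outward, since the variables are now distinct and don't occur free across branches:
  exists x. exists t. exists c. (~C(x) & C(t) | ~H(c,c))
The prefix is exists x exists t exists c: 0 universal, 3 existential.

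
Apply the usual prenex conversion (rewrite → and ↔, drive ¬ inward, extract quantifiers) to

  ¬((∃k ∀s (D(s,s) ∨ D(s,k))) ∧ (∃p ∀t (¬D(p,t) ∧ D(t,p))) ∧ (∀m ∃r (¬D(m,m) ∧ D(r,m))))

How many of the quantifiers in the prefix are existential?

3

Move each ¬ inward, flipping quantifiers it crosses:
  (∀k ∃s (¬D(s,s) ∧ ¬D(s,k))) ∨ (∀p ∃t (D(p,t) ∨ ¬D(t,p))) ∨ (∃m ∀r (D(m,m) ∨ ¬D(r,m)))
All bound variables are already distinct, so no renaming is needed.
Finally move all quantifiers to the prefix:
  ∀k ∃s ∀p ∃t ∃m ∀r (¬D(s,s) ∧ ¬D(s,k) ∨ D(p,t) ∨ ¬D(t,p) ∨ D(m,m) ∨ ¬D(r,m))
The prefix is ∀k ∃s ∀p ∃t ∃m ∀r: 3 universal, 3 existential.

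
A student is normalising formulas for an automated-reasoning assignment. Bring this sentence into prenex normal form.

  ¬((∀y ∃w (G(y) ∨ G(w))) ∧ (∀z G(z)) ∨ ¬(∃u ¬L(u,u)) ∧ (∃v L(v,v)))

Move each ¬ inward, flipping quantifiers it crosses:
  ((∃y ∀w (¬G(y) ∧ ¬G(w))) ∨ (∃z ¬G(z))) ∧ ((∃u ¬L(u,u)) ∨ (∀v ¬L(v,v)))
All bound variables are already distinct, so no renaming is needed.
Pull the quantifiers to the front (each side's bound variable is not free in the other side):
  ∃y ∀w ∃z ∃u ∀v ((¬G(y) ∧ ¬G(w) ∨ ¬G(z)) ∧ (¬L(u,u) ∨ ¬L(v,v)))

∃y ∀w ∃z ∃u ∀v ((¬G(y) ∧ ¬G(w) ∨ ¬G(z)) ∧ (¬L(u,u) ∨ ¬L(v,v)))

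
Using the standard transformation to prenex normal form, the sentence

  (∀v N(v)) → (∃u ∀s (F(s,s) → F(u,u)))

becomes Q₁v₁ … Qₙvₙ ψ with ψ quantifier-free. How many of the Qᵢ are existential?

First replace A → B with ¬A ∨ B.
  ¬(∀v N(v)) ∨ (∃u ∀s (¬F(s,s) ∨ F(u,u)))
Move each ¬ inward, flipping quantifiers it crosses:
  (∃v ¬N(v)) ∨ (∃u ∀s (¬F(s,s) ∨ F(u,u)))
Pull the quantifiers to the front (each side's bound variable is not free in the other side):
  ∃v ∃u ∀s (¬N(v) ∨ ¬F(s,s) ∨ F(u,u))
The prefix is ∃v ∃u ∀s: 1 universal, 2 existential.

2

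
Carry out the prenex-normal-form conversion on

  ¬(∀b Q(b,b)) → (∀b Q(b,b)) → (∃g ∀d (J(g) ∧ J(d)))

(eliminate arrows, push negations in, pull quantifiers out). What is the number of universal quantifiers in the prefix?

2

Eliminate → and ↔ using ¬ and ∨.
  ¬¬(∀b Q(b,b)) ∨ ¬(∀b Q(b,b)) ∨ (∃g ∀d (J(g) ∧ J(d)))
Drive negations inward (¬∀x A ≡ ∃x ¬A, ¬∃x A ≡ ∀x ¬A, De Morgan for ∧/∨):
  (∀b Q(b,b)) ∨ (∃b ¬Q(b,b)) ∨ (∃g ∀d (J(g) ∧ J(d)))
Standardize variables apart so no two quantifiers bind the same name: b↦a.
  (∀b Q(b,b)) ∨ (∃a ¬Q(a,a)) ∨ (∃g ∀d (J(g) ∧ J(d)))
Extract every quantifier outward, since the variables are now distinct and don't occur free across branches:
  ∀b ∃a ∃g ∀d (Q(b,b) ∨ ¬Q(a,a) ∨ J(g) ∧ J(d))
The prefix is ∀b ∃a ∃g ∀d: 2 universal, 2 existential.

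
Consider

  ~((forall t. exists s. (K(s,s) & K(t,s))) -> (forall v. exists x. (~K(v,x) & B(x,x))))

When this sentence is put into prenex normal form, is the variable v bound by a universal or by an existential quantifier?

Eliminate → and ↔ using ¬ and ∨.
  ~(~(forall t. exists s. (K(s,s) & K(t,s))) | (forall v. exists x. (~K(v,x) & B(x,x))))
Move each ¬ inward, flipping quantifiers it crosses:
  (forall t. exists s. (K(s,s) & K(t,s))) & (exists v. forall x. (K(v,x) | ~B(x,x)))
All bound variables are already distinct, so no renaming is needed.
Finally move all quantifiers to the prefix:
  forall t. exists s. exists v. forall x. (K(s,s) & K(t,s) & (K(v,x) | ~B(x,x)))
The quantifier forall v sits under an odd number of negations (counting the antecedent side of each →), so it flips to exists v.

existential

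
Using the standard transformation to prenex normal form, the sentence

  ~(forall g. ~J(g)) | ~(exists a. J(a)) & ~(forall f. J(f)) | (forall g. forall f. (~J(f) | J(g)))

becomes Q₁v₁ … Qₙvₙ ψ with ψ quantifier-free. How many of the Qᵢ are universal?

3

Push ¬ through the quantifiers and connectives to reach negation normal form:
  (exists g. J(g)) | (forall a. ~J(a)) & (exists f. ~J(f)) | (forall g. forall f. (~J(f) | J(g)))
Give each quantifier a distinct variable: g↦u1, f↦w.
  (exists g. J(g)) | (forall a. ~J(a)) & (exists f. ~J(f)) | (forall u1. forall w. (~J(w) | J(u1)))
Finally move all quantifiers to the prefix:
  exists g. forall a. exists f. forall u1. forall w. (J(g) | ~J(a) & ~J(f) | ~J(w) | J(u1))
The prefix is exists g forall a exists f forall u1 forall w: 3 universal, 2 existential.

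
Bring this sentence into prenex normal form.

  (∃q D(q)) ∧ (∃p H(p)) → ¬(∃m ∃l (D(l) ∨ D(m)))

First replace A → B with ¬A ∨ B.
  ¬((∃q D(q)) ∧ (∃p H(p))) ∨ ¬(∃m ∃l (D(l) ∨ D(m)))
Move each ¬ inward, flipping quantifiers it crosses:
  (∀q ¬D(q)) ∨ (∀p ¬H(p)) ∨ (∀m ∀l (¬D(l) ∧ ¬D(m)))
Extract every quantifier outward, since the variables are now distinct and don't occur free across branches:
  ∀q ∀p ∀m ∀l (¬D(q) ∨ ¬H(p) ∨ ¬D(l) ∧ ¬D(m))

∀q ∀p ∀m ∀l (¬D(q) ∨ ¬H(p) ∨ ¬D(l) ∧ ¬D(m))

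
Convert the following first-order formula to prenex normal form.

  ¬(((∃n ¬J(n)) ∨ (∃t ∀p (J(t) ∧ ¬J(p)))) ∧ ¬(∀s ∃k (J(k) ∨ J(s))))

Push ¬ through the quantifiers and connectives to reach negation normal form:
  (∀n J(n)) ∧ (∀t ∃p (¬J(t) ∨ J(p))) ∨ (∀s ∃k (J(k) ∨ J(s)))
All bound variables are already distinct, so no renaming is needed.
Finally move all quantifiers to the prefix:
  ∀n ∀t ∃p ∀s ∃k (J(n) ∧ (¬J(t) ∨ J(p)) ∨ J(k) ∨ J(s))

∀n ∀t ∃p ∀s ∃k (J(n) ∧ (¬J(t) ∨ J(p)) ∨ J(k) ∨ J(s))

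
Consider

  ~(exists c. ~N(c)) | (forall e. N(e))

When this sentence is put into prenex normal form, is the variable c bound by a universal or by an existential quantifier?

Move each ¬ inward, flipping quantifiers it crosses:
  (forall c. N(c)) | (forall e. N(e))
All bound variables are already distinct, so no renaming is needed.
Finally move all quantifiers to the prefix:
  forall c. forall e. (N(c) | N(e))
The quantifier exists c sits under an odd number of negations, so it flips to forall c.

universal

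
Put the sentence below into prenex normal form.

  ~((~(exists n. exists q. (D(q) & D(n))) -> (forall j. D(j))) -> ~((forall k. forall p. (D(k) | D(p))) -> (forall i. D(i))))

Eliminate → and ↔ using ¬ and ∨.
  ~(~(~~(exists n. exists q. (D(q) & D(n))) | (forall j. D(j))) | ~(~(forall k. forall p. (D(k) | D(p))) | (forall i. D(i))))
Push ¬ through the quantifiers and connectives to reach negation normal form:
  ((exists n. exists q. (D(q) & D(n))) | (forall j. D(j))) & ((exists k. exists p. (~D(k) & ~D(p))) | (forall i. D(i)))
All bound variables are already distinct, so no renaming is needed.
Pull the quantifiers to the front (each side's bound variable is not free in the other side):
  exists n. exists q. forall j. exists k. exists p. forall i. ((D(q) & D(n) | D(j)) & (~D(k) & ~D(p) | D(i)))

exists n. exists q. forall j. exists k. exists p. forall i. ((D(q) & D(n) | D(j)) & (~D(k) & ~D(p) | D(i)))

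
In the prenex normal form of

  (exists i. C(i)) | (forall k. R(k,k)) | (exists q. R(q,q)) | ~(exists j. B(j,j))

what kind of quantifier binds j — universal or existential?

universal

Push ¬ through the quantifiers and connectives to reach negation normal form:
  (exists i. C(i)) | (forall k. R(k,k)) | (exists q. R(q,q)) | (forall j. ~B(j,j))
All bound variables are already distinct, so no renaming is needed.
Pull the quantifiers to the front (each side's bound variable is not free in the other side):
  exists i. forall k. exists q. forall j. (C(i) | R(k,k) | R(q,q) | ~B(j,j))
The quantifier exists j sits under an odd number of negations, so it flips to forall j.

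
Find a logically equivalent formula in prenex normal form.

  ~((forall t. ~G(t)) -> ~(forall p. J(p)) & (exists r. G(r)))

forall t. forall p. forall r. (~G(t) & (J(p) | ~G(r)))

Rewrite implications/biconditionals: A → B as ¬A ∨ B.
  ~(~(forall t. ~G(t)) | ~(forall p. J(p)) & (exists r. G(r)))
Move each ¬ inward, flipping quantifiers it crosses:
  (forall t. ~G(t)) & ((forall p. J(p)) | (forall r. ~G(r)))
All bound variables are already distinct, so no renaming is needed.
Extract every quantifier outward, since the variables are now distinct and don't occur free across branches:
  forall t. forall p. forall r. (~G(t) & (J(p) | ~G(r)))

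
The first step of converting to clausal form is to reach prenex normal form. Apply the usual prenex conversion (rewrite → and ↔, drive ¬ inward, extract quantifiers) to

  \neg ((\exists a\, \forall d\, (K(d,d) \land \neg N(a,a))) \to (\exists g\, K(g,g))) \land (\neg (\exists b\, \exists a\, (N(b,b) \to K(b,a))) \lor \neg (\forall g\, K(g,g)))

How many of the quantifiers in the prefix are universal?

4

Rewrite implications/biconditionals: A → B as ¬A ∨ B.
  \neg (\neg (\exists a\, \forall d\, (K(d,d) \land \neg N(a,a))) \lor (\exists g\, K(g,g))) \land (\neg (\exists b\, \exists a\, (\neg N(b,b) \lor K(b,a))) \lor \neg (\forall g\, K(g,g)))
Drive negations inward (¬∀x A ≡ ∃x ¬A, ¬∃x A ≡ ∀x ¬A, De Morgan for ∧/∨):
  (\exists a\, \forall d\, (K(d,d) \land \neg N(a,a))) \land (\forall g\, \neg K(g,g)) \land ((\forall b\, \forall a\, (N(b,b) \land \neg K(b,a))) \lor (\exists g\, \neg K(g,g)))
Give each quantifier a distinct variable: a↦x, g↦t.
  (\exists a\, \forall d\, (K(d,d) \land \neg N(a,a))) \land (\forall g\, \neg K(g,g)) \land ((\forall b\, \forall x\, (N(b,b) \land \neg K(b,x))) \lor (\exists t\, \neg K(t,t)))
Pull the quantifiers to the front (each side's bound variable is not free in the other side):
  \exists a\, \forall d\, \forall g\, \forall b\, \forall x\, \exists t\, (K(d,d) \land \neg N(a,a) \land \neg K(g,g) \land (N(b,b) \land \neg K(b,x) \lor \neg K(t,t)))
The prefix is \exists a \forall d \forall g \forall b \forall x \exists t: 4 universal, 2 existential.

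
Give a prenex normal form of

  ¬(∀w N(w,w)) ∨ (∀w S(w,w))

Move each ¬ inward, flipping quantifiers it crosses:
  (∃w ¬N(w,w)) ∨ (∀w S(w,w))
Give each quantifier a distinct variable: w↦t.
  (∃w ¬N(w,w)) ∨ (∀t S(t,t))
Extract every quantifier outward, since the variables are now distinct and don't occur free across branches:
  ∃w ∀t (¬N(w,w) ∨ S(t,t))

∃w ∀t (¬N(w,w) ∨ S(t,t))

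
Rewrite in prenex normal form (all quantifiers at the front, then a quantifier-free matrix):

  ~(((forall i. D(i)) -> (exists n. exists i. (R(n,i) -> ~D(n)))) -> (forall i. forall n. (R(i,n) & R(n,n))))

exists i. exists n. exists u. exists a. exists u1. ((~D(i) | ~R(n,u) | ~D(n)) & (~R(a,u1) | ~R(u1,u1)))

Rewrite implications/biconditionals: A → B as ¬A ∨ B.
  ~(~(~(forall i. D(i)) | (exists n. exists i. (~R(n,i) | ~D(n)))) | (forall i. forall n. (R(i,n) & R(n,n))))
Drive negations inward (¬∀x A ≡ ∃x ¬A, ¬∃x A ≡ ∀x ¬A, De Morgan for ∧/∨):
  ((exists i. ~D(i)) | (exists n. exists i. (~R(n,i) | ~D(n)))) & (exists i. exists n. (~R(i,n) | ~R(n,n)))
Rename bound variables to avoid capture: i↦u, i↦a, n↦u1.
  ((exists i. ~D(i)) | (exists n. exists u. (~R(n,u) | ~D(n)))) & (exists a. exists u1. (~R(a,u1) | ~R(u1,u1)))
Finally move all quantifiers to the prefix:
  exists i. exists n. exists u. exists a. exists u1. ((~D(i) | ~R(n,u) | ~D(n)) & (~R(a,u1) | ~R(u1,u1)))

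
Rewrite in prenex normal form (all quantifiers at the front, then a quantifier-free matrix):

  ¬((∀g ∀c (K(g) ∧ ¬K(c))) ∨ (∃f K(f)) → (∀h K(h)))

∀g ∀c ∃f ∃h ((K(g) ∧ ¬K(c) ∨ K(f)) ∧ ¬K(h))

Rewrite implications/biconditionals: A → B as ¬A ∨ B.
  ¬(¬((∀g ∀c (K(g) ∧ ¬K(c))) ∨ (∃f K(f))) ∨ (∀h K(h)))
Drive negations inward (¬∀x A ≡ ∃x ¬A, ¬∃x A ≡ ∀x ¬A, De Morgan for ∧/∨):
  ((∀g ∀c (K(g) ∧ ¬K(c))) ∨ (∃f K(f))) ∧ (∃h ¬K(h))
Pull the quantifiers to the front (each side's bound variable is not free in the other side):
  ∀g ∀c ∃f ∃h ((K(g) ∧ ¬K(c) ∨ K(f)) ∧ ¬K(h))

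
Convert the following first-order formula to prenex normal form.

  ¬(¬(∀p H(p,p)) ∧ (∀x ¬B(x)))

Move each ¬ inward, flipping quantifiers it crosses:
  (∀p H(p,p)) ∨ (∃x B(x))
All bound variables are already distinct, so no renaming is needed.
Extract every quantifier outward, since the variables are now distinct and don't occur free across branches:
  ∀p ∃x (H(p,p) ∨ B(x))

∀p ∃x (H(p,p) ∨ B(x))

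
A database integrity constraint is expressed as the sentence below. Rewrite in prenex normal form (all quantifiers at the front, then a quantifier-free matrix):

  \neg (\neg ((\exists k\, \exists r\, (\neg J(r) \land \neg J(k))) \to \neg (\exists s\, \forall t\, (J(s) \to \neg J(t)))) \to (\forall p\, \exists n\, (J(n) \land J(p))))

\exists k\, \exists r\, \exists s\, \forall t\, \exists p\, \forall n\, (\neg J(r) \land \neg J(k) \land (\neg J(s) \lor \neg J(t)) \land (\neg J(n) \lor \neg J(p)))

Eliminate → and ↔ using ¬ and ∨.
  \neg (\neg \neg (\neg (\exists k\, \exists r\, (\neg J(r) \land \neg J(k))) \lor \neg (\exists s\, \forall t\, (\neg J(s) \lor \neg J(t)))) \lor (\forall p\, \exists n\, (J(n) \land J(p))))
Move each ¬ inward, flipping quantifiers it crosses:
  (\exists k\, \exists r\, (\neg J(r) \land \neg J(k))) \land (\exists s\, \forall t\, (\neg J(s) \lor \neg J(t))) \land (\exists p\, \forall n\, (\neg J(n) \lor \neg J(p)))
All bound variables are already distinct, so no renaming is needed.
Extract every quantifier outward, since the variables are now distinct and don't occur free across branches:
  \exists k\, \exists r\, \exists s\, \forall t\, \exists p\, \forall n\, (\neg J(r) \land \neg J(k) \land (\neg J(s) \lor \neg J(t)) \land (\neg J(n) \lor \neg J(p)))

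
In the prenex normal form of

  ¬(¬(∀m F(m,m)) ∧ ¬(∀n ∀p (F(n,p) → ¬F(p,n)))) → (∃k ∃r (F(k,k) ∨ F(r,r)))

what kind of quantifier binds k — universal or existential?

existential

First replace A → B with ¬A ∨ B.
  ¬¬(¬(∀m F(m,m)) ∧ ¬(∀n ∀p (¬F(n,p) ∨ ¬F(p,n)))) ∨ (∃k ∃r (F(k,k) ∨ F(r,r)))
Move each ¬ inward, flipping quantifiers it crosses:
  (∃m ¬F(m,m)) ∧ (∃n ∃p (F(n,p) ∧ F(p,n))) ∨ (∃k ∃r (F(k,k) ∨ F(r,r)))
All bound variables are already distinct, so no renaming is needed.
Finally move all quantifiers to the prefix:
  ∃m ∃n ∃p ∃k ∃r (¬F(m,m) ∧ F(n,p) ∧ F(p,n) ∨ F(k,k) ∨ F(r,r))
The quantifier ∃k sits under an even number of negations (counting the antecedent side of each →), so it remains existential.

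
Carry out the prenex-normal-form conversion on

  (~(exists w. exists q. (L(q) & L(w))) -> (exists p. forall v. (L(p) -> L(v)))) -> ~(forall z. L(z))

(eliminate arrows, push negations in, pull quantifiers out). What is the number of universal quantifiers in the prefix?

3

First replace A → B with ¬A ∨ B.
  ~(~~(exists w. exists q. (L(q) & L(w))) | (exists p. forall v. (~L(p) | L(v)))) | ~(forall z. L(z))
Move each ¬ inward, flipping quantifiers it crosses:
  (forall w. forall q. (~L(q) | ~L(w))) & (forall p. exists v. (L(p) & ~L(v))) | (exists z. ~L(z))
Pull the quantifiers to the front (each side's bound variable is not free in the other side):
  forall w. forall q. forall p. exists v. exists z. ((~L(q) | ~L(w)) & L(p) & ~L(v) | ~L(z))
The prefix is forall w forall q forall p exists v exists z: 3 universal, 2 existential.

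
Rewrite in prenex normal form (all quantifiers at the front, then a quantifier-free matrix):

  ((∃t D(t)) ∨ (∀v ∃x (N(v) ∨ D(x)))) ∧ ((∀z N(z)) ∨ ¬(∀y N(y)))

Drive negations inward (¬∀x A ≡ ∃x ¬A, ¬∃x A ≡ ∀x ¬A, De Morgan for ∧/∨):
  ((∃t D(t)) ∨ (∀v ∃x (N(v) ∨ D(x)))) ∧ ((∀z N(z)) ∨ (∃y ¬N(y)))
All bound variables are already distinct, so no renaming is needed.
Pull the quantifiers to the front (each side's bound variable is not free in the other side):
  ∃t ∀v ∃x ∀z ∃y ((D(t) ∨ N(v) ∨ D(x)) ∧ (N(z) ∨ ¬N(y)))

∃t ∀v ∃x ∀z ∃y ((D(t) ∨ N(v) ∨ D(x)) ∧ (N(z) ∨ ¬N(y)))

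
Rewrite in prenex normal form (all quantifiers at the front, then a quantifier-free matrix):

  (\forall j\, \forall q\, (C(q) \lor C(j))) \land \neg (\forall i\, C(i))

\forall j\, \forall q\, \exists i\, ((C(q) \lor C(j)) \land \neg C(i))

Move each ¬ inward, flipping quantifiers it crosses:
  (\forall j\, \forall q\, (C(q) \lor C(j))) \land (\exists i\, \neg C(i))
All bound variables are already distinct, so no renaming is needed.
Pull the quantifiers to the front (each side's bound variable is not free in the other side):
  \forall j\, \forall q\, \exists i\, ((C(q) \lor C(j)) \land \neg C(i))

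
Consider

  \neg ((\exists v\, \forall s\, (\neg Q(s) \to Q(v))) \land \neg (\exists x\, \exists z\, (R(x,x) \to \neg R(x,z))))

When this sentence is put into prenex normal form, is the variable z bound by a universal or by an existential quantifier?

Rewrite implications/biconditionals: A → B as ¬A ∨ B.
  \neg ((\exists v\, \forall s\, (\neg \neg Q(s) \lor Q(v))) \land \neg (\exists x\, \exists z\, (\neg R(x,x) \lor \neg R(x,z))))
Move each ¬ inward, flipping quantifiers it crosses:
  (\forall v\, \exists s\, (\neg Q(s) \land \neg Q(v))) \lor (\exists x\, \exists z\, (\neg R(x,x) \lor \neg R(x,z)))
Extract every quantifier outward, since the variables are now distinct and don't occur free across branches:
  \forall v\, \exists s\, \exists x\, \exists z\, (\neg Q(s) \land \neg Q(v) \lor \neg R(x,x) \lor \neg R(x,z))
The quantifier \exists z sits under an even number of negations (counting the antecedent side of each →), so it remains existential.

existential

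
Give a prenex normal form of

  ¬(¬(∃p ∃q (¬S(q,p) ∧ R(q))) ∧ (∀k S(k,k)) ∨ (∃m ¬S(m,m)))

Push ¬ through the quantifiers and connectives to reach negation normal form:
  ((∃p ∃q (¬S(q,p) ∧ R(q))) ∨ (∃k ¬S(k,k))) ∧ (∀m S(m,m))
Pull the quantifiers to the front (each side's bound variable is not free in the other side):
  ∃p ∃q ∃k ∀m ((¬S(q,p) ∧ R(q) ∨ ¬S(k,k)) ∧ S(m,m))

∃p ∃q ∃k ∀m ((¬S(q,p) ∧ R(q) ∨ ¬S(k,k)) ∧ S(m,m))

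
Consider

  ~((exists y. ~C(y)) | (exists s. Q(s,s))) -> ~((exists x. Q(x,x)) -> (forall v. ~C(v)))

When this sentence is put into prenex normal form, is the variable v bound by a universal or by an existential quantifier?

Eliminate → and ↔ using ¬ and ∨.
  ~~((exists y. ~C(y)) | (exists s. Q(s,s))) | ~(~(exists x. Q(x,x)) | (forall v. ~C(v)))
Move each ¬ inward, flipping quantifiers it crosses:
  (exists y. ~C(y)) | (exists s. Q(s,s)) | (exists x. Q(x,x)) & (exists v. C(v))
All bound variables are already distinct, so no renaming is needed.
Pull the quantifiers to the front (each side's bound variable is not free in the other side):
  exists y. exists s. exists x. exists v. (~C(y) | Q(s,s) | Q(x,x) & C(v))
The quantifier forall v sits under an odd number of negations (counting the antecedent side of each →), so it flips to exists v.

existential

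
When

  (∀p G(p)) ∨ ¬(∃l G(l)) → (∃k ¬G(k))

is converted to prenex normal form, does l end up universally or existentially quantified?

Rewrite implications/biconditionals: A → B as ¬A ∨ B.
  ¬((∀p G(p)) ∨ ¬(∃l G(l))) ∨ (∃k ¬G(k))
Push ¬ through the quantifiers and connectives to reach negation normal form:
  (∃p ¬G(p)) ∧ (∃l G(l)) ∨ (∃k ¬G(k))
All bound variables are already distinct, so no renaming is needed.
Pull the quantifiers to the front (each side's bound variable is not free in the other side):
  ∃p ∃l ∃k (¬G(p) ∧ G(l) ∨ ¬G(k))
The quantifier ∃l sits under an even number of negations (counting the antecedent side of each →), so it remains existential.

existential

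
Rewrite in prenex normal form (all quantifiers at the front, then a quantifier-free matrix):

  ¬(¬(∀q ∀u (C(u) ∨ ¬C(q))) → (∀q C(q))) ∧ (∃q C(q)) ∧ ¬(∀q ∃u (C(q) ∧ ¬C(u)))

∃q ∃u ∃x ∃s ∃w ∀z (¬C(u) ∧ C(q) ∧ ¬C(x) ∧ C(s) ∧ (¬C(w) ∨ C(z)))

First replace A → B with ¬A ∨ B.
  ¬(¬¬(∀q ∀u (C(u) ∨ ¬C(q))) ∨ (∀q C(q))) ∧ (∃q C(q)) ∧ ¬(∀q ∃u (C(q) ∧ ¬C(u)))
Push ¬ through the quantifiers and connectives to reach negation normal form:
  (∃q ∃u (¬C(u) ∧ C(q))) ∧ (∃q ¬C(q)) ∧ (∃q C(q)) ∧ (∃q ∀u (¬C(q) ∨ C(u)))
Rename bound variables to avoid capture: q↦x, q↦s, q↦w, u↦z.
  (∃q ∃u (¬C(u) ∧ C(q))) ∧ (∃x ¬C(x)) ∧ (∃s C(s)) ∧ (∃w ∀z (¬C(w) ∨ C(z)))
Extract every quantifier outward, since the variables are now distinct and don't occur free across branches:
  ∃q ∃u ∃x ∃s ∃w ∀z (¬C(u) ∧ C(q) ∧ ¬C(x) ∧ C(s) ∧ (¬C(w) ∨ C(z)))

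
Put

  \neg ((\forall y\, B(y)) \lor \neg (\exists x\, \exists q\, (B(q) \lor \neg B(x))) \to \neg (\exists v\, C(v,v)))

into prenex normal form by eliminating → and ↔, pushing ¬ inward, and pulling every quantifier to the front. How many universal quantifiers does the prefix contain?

First replace A → B with ¬A ∨ B.
  \neg (\neg ((\forall y\, B(y)) \lor \neg (\exists x\, \exists q\, (B(q) \lor \neg B(x)))) \lor \neg (\exists v\, C(v,v)))
Push ¬ through the quantifiers and connectives to reach negation normal form:
  ((\forall y\, B(y)) \lor (\forall x\, \forall q\, (\neg B(q) \land B(x)))) \land (\exists v\, C(v,v))
All bound variables are already distinct, so no renaming is needed.
Extract every quantifier outward, since the variables are now distinct and don't occur free across branches:
  \forall y\, \forall x\, \forall q\, \exists v\, ((B(y) \lor \neg B(q) \land B(x)) \land C(v,v))
The prefix is \forall y \forall x \forall q \exists v: 3 universal, 1 existential.

3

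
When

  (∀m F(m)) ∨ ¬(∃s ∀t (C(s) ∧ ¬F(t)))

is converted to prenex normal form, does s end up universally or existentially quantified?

universal

Drive negations inward (¬∀x A ≡ ∃x ¬A, ¬∃x A ≡ ∀x ¬A, De Morgan for ∧/∨):
  (∀m F(m)) ∨ (∀s ∃t (¬C(s) ∨ F(t)))
All bound variables are already distinct, so no renaming is needed.
Extract every quantifier outward, since the variables are now distinct and don't occur free across branches:
  ∀m ∀s ∃t (F(m) ∨ ¬C(s) ∨ F(t))
The quantifier ∃s sits under an odd number of negations, so it flips to ∀s.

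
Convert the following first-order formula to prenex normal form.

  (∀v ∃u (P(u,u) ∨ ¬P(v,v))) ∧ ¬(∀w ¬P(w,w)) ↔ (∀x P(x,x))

∃v ∀u ∀w ∀x ∃s ∀p ∃y1 ∃v1 ((¬P(u,u) ∧ P(v,v) ∨ ¬P(w,w) ∨ P(x,x)) ∧ (¬P(s,s) ∨ (P(y1,y1) ∨ ¬P(p,p)) ∧ P(v1,v1)))

Rewrite implications/biconditionals: A → B as ¬A ∨ B; A ↔ B as (¬A ∨ B) ∧ (¬B ∨ A).
  (¬((∀v ∃u (P(u,u) ∨ ¬P(v,v))) ∧ ¬(∀w ¬P(w,w))) ∨ (∀x P(x,x))) ∧ (¬(∀x P(x,x)) ∨ (∀v ∃u (P(u,u) ∨ ¬P(v,v))) ∧ ¬(∀w ¬P(w,w)))
Move each ¬ inward, flipping quantifiers it crosses:
  ((∃v ∀u (¬P(u,u) ∧ P(v,v))) ∨ (∀w ¬P(w,w)) ∨ (∀x P(x,x))) ∧ ((∃x ¬P(x,x)) ∨ (∀v ∃u (P(u,u) ∨ ¬P(v,v))) ∧ (∃w P(w,w)))
Rename bound variables to avoid capture: x↦s, v↦p, u↦y1, w↦v1.
  ((∃v ∀u (¬P(u,u) ∧ P(v,v))) ∨ (∀w ¬P(w,w)) ∨ (∀x P(x,x))) ∧ ((∃s ¬P(s,s)) ∨ (∀p ∃y1 (P(y1,y1) ∨ ¬P(p,p))) ∧ (∃v1 P(v1,v1)))
Pull the quantifiers to the front (each side's bound variable is not free in the other side):
  ∃v ∀u ∀w ∀x ∃s ∀p ∃y1 ∃v1 ((¬P(u,u) ∧ P(v,v) ∨ ¬P(w,w) ∨ P(x,x)) ∧ (¬P(s,s) ∨ (P(y1,y1) ∨ ¬P(p,p)) ∧ P(v1,v1)))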